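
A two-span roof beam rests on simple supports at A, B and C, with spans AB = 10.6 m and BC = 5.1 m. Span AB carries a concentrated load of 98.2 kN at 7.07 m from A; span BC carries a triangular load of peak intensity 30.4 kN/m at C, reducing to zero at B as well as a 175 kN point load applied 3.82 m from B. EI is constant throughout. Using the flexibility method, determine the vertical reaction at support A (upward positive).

R_A = 15.8 kN

Take M_B as the redundant. Released structure: two simple spans AB and BC with a hinge at B.
End slopes at the hinge B, treating each span as simply supported:
  span AB: point load 98.2 at a = 7.07: Pab(L + a)/(6LEI) = 680.9/EI
  span BC: triangular load, peak 30.4: 7w₀L³/(360EI) = 78.41/EI
  span BC: point load 175 at a = 3.82: Pab(L + b)/(6LEI) = 178.4/EI
  relative rotation θ_0 = (680.9 + 256.8)/EI = 937.7/EI
A unit hogging moment at B produces rotation L₁/(3EI) + L₂/(3EI) = 5.233/EI.
Slope continuity at B: θ_0 = M_B·5.233/EI, so M_B = 937.7/5.233 = 179.2 kN·m (hogging).
Span AB, ΣM about A with M_B applied at B: R_B^{AB}·10.6 = 694.3 + 179.2, so R_B^{AB} = 82.4 kN and R_A = 98.2 − 82.4 = 15.8 kN.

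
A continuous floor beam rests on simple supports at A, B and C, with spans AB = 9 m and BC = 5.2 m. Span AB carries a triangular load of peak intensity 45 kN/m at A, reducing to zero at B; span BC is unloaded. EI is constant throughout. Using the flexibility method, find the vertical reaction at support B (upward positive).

R_B = 108.4 kN

Take M_B as the redundant. Released structure: two simple spans AB and BC with a hinge at B.
End slopes at the hinge B, treating each span as simply supported:
  span AB: triangular load, peak 45: 7w₀L³/(360EI) = 637.9/EI
  relative rotation θ_0 = (637.9 + 0)/EI = 637.9/EI
A unit hogging moment at B produces rotation L₁/(3EI) + L₂/(3EI) = 4.733/EI.
Slope continuity at B: θ_0 = M_B·4.733/EI, so M_B = 637.9/4.733 = 134.8 kN·m (hogging).
Span AB, ΣM about A with M_B applied at B: R_B^{AB}·9 = 607.5 + 134.8, so R_B^{AB} = 82.47 kN and R_A = 202.5 − 82.47 = 120 kN.
Span BC, ΣM about C: R_B^{BC}·5.2 = 0 + 134.8, so R_B^{BC} = 25.92 kN and R_C = 0 − 25.92 = -25.92 kN.
R_B = 82.47 + 25.92 = 108.4 kN.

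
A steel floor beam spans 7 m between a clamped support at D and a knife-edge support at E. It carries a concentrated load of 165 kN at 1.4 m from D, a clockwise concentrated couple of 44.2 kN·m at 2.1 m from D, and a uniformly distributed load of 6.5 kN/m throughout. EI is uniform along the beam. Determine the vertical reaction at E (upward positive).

R_E = 31.13 kN

Release the roller at E. Primary structure: cantilever fixed at D.
Free-end deflection of the primary structure under the applied loading (downward +):
  point load 165 at a = 1.4: Pa²(3L − a)/(6EI) = 1056/EI
  clockwise couple 44.2 at a = 2.1: M₀a(2L − a)/(2EI) = 552.3/EI
  UDL 6.5: wL⁴/(8EI) = 1951/EI
  δ_0 = 3560/EI
Tip deflection under a unit load at E: L³/(3EI) = 114.3/EI.
The prop prevents deflection at E: R_E = δ_0/δ_{EE} = 3560/114.3 = 31.13 kN.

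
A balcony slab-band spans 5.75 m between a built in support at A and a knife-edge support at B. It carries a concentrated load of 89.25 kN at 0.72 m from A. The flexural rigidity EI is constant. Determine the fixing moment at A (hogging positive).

Remove the prop at B; the released (primary) structure is a cantilever built in at A.
Free-end deflection of the primary structure under the applied loading (downward +):
  point load 89.25 at a = 0.72: Pa²(3L − a)/(6EI) = 127.5/EI
Flexibility coefficient — unit upward force at B: δ_{BB} = L³/(3EI) = 63.37/EI.
The prop prevents deflection at B: R_B = δ_0/δ_{BB} = 127.5/63.37 = 2.011 kN.
Moment equilibrium about A: M_A = Σ(load moments about A) − R_B·L = 64.26 − 2.011×5.75 = 52.69 kN·m.

M_A = 52.69 kN·m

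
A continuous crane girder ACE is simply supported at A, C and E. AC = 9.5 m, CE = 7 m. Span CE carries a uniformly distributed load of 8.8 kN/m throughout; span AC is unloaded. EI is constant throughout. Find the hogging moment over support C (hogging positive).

Take M_C as the redundant. Released structure: two simple spans AC and CE with a hinge at C.
Rotations at C on the released spans (each span's end-slope, ×1/EI):
  span CE: UDL 8.8: wL³/(24EI) = 125.8/EI
  relative rotation θ_0 = (0 + 125.8)/EI = 125.8/EI
A unit hogging moment at C produces rotation L₁/(3EI) + L₂/(3EI) = 5.5/EI.
Compatibility: M_C·(L₁+L₂)/(3EI) = θ_0, giving M_C = 22.87 kN·m (hogging).

M_C = 22.87 kN·m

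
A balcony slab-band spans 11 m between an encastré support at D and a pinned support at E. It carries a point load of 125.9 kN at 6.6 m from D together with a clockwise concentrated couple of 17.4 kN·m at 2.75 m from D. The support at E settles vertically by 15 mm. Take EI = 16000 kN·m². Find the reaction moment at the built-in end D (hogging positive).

M_D = 244.6 kN·m

Choose R_E as the redundant. The primary structure is the cantilever fixed at D.
Free-end deflection of the primary structure under the applied loading (downward +):
  point load 125.9 at a = 6.6: Pa²(3L − a)/(6EI) = 24130/EI
  clockwise couple 17.4 at a = 2.75: M₀a(2L − a)/(2EI) = 460.6/EI
  δ_0 = 24591/EI
Tip deflection under a unit load at E: L³/(3EI) = 443.7/EI.
With EI = 16000 kN·m²: δ_0 = 1.5369 m and δ_{EE} = 0.027729 m/kN.
Compatibility — the beam at E must follow the support down by 0.015 m: δ_0 − R_E·δ_{EE} = 0.015, so R_E = (1.5369 − 0.015)/0.027729 = 54.89 kN.
Moment equilibrium about D: M_D = Σ(load moments about D) − R_E·L = 848.3 − 54.89×11 = 244.6 kN·m.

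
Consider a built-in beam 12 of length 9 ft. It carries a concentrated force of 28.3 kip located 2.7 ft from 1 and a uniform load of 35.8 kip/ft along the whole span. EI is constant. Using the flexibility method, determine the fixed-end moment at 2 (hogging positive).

M_2 = 257.7 kip·ft

Release both end moments; the primary structure is a simply-supported span 12 with redundants M_1 and M_2.
Simple-span end rotations at 1 and 2 under the given loads:
  at 1: point load 28.3 at a = 2.7: Pab(L + b)/(6LEI) = 136.4/EI
  at 2: point load 28.3 at a = 2.7: Pab(L + a)/(6LEI) = 104.3/EI
  at 1: UDL 35.8: wL³/(24EI) = 1087/EI
  at 2: UDL 35.8: wL³/(24EI) = 1087/EI
  θ_10 = 1224/EI,  θ_20 = 1192/EI
Flexibility coefficients: a unit moment at one end gives L/(3EI) there and L/(6EI) at the far end, so f₁₁ = f₂₂ = 3/EI and f₁₂ = f₂₁ = 1.5/EI.
Compatibility — zero rotation at each built-in end:
  3 M_1 + 1.5 M_2 = 1224
  1.5 M_1 + 3 M_2 = 1192
Solving the pair gives M_1 = 279.1 kip·ft and M_2 = 257.7 kip·ft (hogging).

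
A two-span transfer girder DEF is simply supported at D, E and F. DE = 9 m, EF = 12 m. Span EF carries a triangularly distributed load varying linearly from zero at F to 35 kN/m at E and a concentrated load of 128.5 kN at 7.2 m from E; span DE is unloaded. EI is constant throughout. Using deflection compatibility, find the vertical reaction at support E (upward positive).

Release continuity at E by inserting a hinge; the redundant is the internal moment M_E. The primary structure is two simply-supported spans DE and EF.
End slopes at the hinge E, treating each span as simply supported:
  span EF: triangular load, peak 35: w₀L³/(45EI) = 1344/EI
  span EF: point load 128.5 at a = 7.2: Pab(L + b)/(6LEI) = 1036/EI
  relative rotation θ_0 = (0 + 2380)/EI = 2380/EI
A unit hogging moment at E produces rotation L₁/(3EI) + L₂/(3EI) = 7/EI.
Slope continuity at E: θ_0 = M_E·7/EI, so M_E = 2380/7 = 340 kN·m (hogging).
Span DE, ΣM about D with M_E applied at E: R_E^{DE}·9 = 0 + 340, so R_E^{DE} = 37.78 kN and R_D = 0 − 37.78 = -37.78 kN.
Span EF, ΣM about F: R_E^{EF}·12 = 2297 + 340, so R_E^{EF} = 219.7 kN and R_F = 338.5 − 219.7 = 118.8 kN.
R_E = 37.78 + 219.7 = 257.5 kN.

R_E = 257.5 kN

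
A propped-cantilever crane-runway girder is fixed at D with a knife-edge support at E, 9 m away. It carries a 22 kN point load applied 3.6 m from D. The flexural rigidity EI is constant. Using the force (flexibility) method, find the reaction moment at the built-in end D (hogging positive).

Remove the prop at E; the released (primary) structure is a cantilever built in at D.
Free-end deflection of the primary structure under the applied loading (downward +):
  point load 22 at a = 3.6: Pa²(3L − a)/(6EI) = 1112/EI
Flexibility coefficient — unit upward force at E: δ_{EE} = L³/(3EI) = 243/EI.
Compatibility at E: δ_0 − R_E·δ_{EE} = 0, so R_E = 1112/243 = 4.576 kN.
Moment equilibrium about D: M_D = Σ(load moments about D) − R_E·L = 79.2 − 4.576×9 = 38.02 kN·m.

M_D = 38.02 kN·m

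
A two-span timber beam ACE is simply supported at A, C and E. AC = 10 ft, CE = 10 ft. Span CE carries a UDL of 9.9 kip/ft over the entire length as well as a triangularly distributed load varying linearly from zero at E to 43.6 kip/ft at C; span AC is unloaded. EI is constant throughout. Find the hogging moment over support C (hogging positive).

M_C = 207.2 kip·ft

Take M_C as the redundant. Released structure: two simple spans AC and CE with a hinge at C.
Discontinuity in slope at C on the released structure — sum the simple-span end rotations:
  span CE: UDL 9.9: wL³/(24EI) = 412.5/EI
  span CE: triangular load, peak 43.6: w₀L³/(45EI) = 968.9/EI
  relative rotation θ_0 = (0 + 1381)/EI = 1381/EI
A unit hogging moment at C produces rotation L₁/(3EI) + L₂/(3EI) = 6.667/EI.
Slope continuity at C: θ_0 = M_C·6.667/EI, so M_C = 1381/6.667 = 207.2 kip·ft (hogging).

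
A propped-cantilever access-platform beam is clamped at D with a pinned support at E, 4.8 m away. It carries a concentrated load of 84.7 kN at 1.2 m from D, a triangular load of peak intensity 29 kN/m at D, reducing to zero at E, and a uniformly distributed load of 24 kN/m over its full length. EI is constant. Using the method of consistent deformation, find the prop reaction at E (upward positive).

Remove the prop at E; the released (primary) structure is a cantilever built in at D.
Downward deflection at the released point E due to the loads:
  point load 84.7 at a = 1.2: Pa²(3L − a)/(6EI) = 268.3/EI
  triangular load, peak 29 at the fixed end: w₀L⁴/(30EI) = 513.1/EI
  UDL 24: wL⁴/(8EI) = 1593/EI
  δ_0 = 2374/EI
Flexibility coefficient — unit upward force at E: δ_{EE} = L³/(3EI) = 36.86/EI.
The prop prevents deflection at E: R_E = δ_0/δ_{EE} = 2374/36.86 = 64.4 kN.

R_E = 64.4 kN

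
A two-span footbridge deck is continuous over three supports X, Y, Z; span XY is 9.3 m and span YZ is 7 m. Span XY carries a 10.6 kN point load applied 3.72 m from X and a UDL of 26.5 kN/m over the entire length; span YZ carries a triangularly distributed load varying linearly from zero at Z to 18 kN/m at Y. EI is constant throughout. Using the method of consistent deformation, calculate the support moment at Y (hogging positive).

M_Y = 198.2 kN·m

Release continuity at Y by inserting a hinge; the redundant is the internal moment M_Y. The primary structure is two simply-supported spans XY and YZ.
Discontinuity in slope at Y on the released structure — sum the simple-span end rotations:
  span XY: point load 10.6 at a = 3.72: Pab(L + a)/(6LEI) = 51.34/EI
  span XY: UDL 26.5: wL³/(24EI) = 888.1/EI
  span YZ: triangular load, peak 18: w₀L³/(45EI) = 137.2/EI
  relative rotation θ_0 = (939.5 + 137.2)/EI = 1077/EI
A unit hogging moment at Y produces rotation L₁/(3EI) + L₂/(3EI) = 5.433/EI.
Slope continuity at Y: θ_0 = M_Y·5.433/EI, so M_Y = 1077/5.433 = 198.2 kN·m (hogging).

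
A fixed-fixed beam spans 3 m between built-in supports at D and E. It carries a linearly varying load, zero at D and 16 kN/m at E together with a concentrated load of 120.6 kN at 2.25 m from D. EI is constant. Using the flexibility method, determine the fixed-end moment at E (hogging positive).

Release both end moments; the primary structure is a simply-supported span DE with redundants M_D and M_E.
End rotations of the released simple span under the applied load (×1/EI):
  at D: triangular load, peak 16: 7w₀L³/(360EI) = 8.4/EI
  at E: triangular load, peak 16: w₀L³/(45EI) = 9.6/EI
  at D: point load 120.6 at a = 2.25: Pab(L + b)/(6LEI) = 42.4/EI
  at E: point load 120.6 at a = 2.25: Pab(L + a)/(6LEI) = 59.36/EI
  θ_D0 = 50.8/EI,  θ_E0 = 68.96/EI
Flexibility coefficients: a unit moment at one end gives L/(3EI) there and L/(6EI) at the far end, so f₁₁ = f₂₂ = 1/EI and f₁₂ = f₂₁ = 0.5/EI.
Compatibility — zero rotation at each built-in end:
  1 M_D + 0.5 M_E = 50.8
  0.5 M_D + 1 M_E = 68.96
Solving the pair gives M_D = 21.76 kN·m and M_E = 58.08 kN·m (hogging).

M_E = 58.08 kN·m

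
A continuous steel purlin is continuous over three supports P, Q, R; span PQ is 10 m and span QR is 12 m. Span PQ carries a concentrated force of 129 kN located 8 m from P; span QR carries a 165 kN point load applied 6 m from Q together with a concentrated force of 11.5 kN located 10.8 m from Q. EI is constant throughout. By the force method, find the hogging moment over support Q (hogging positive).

Insert a hinge at Q; M_Q is the redundant, and each span becomes simply supported.
Discontinuity in slope at Q on the released structure — sum the simple-span end rotations:
  span PQ: point load 129 at a = 8: Pab(L + a)/(6LEI) = 619.2/EI
  span QR: point load 165 at a = 6: Pab(L + b)/(6LEI) = 1485/EI
  span QR: point load 11.5 at a = 10.8: Pab(L + b)/(6LEI) = 27.32/EI
  relative rotation θ_0 = (619.2 + 1512)/EI = 2132/EI
A unit hogging moment at Q produces rotation L₁/(3EI) + L₂/(3EI) = 7.333/EI.
Compatibility: M_Q·(L₁+L₂)/(3EI) = θ_0, giving M_Q = 290.7 kN·m (hogging).

M_Q = 290.7 kN·m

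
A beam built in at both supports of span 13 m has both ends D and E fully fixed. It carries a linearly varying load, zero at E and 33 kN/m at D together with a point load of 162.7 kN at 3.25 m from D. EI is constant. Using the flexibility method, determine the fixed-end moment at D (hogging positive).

M_D = 576.3 kN·m

Release both end moments; the primary structure is a simply-supported span DE with redundants M_D and M_E.
End rotations of the released simple span under the applied load (×1/EI):
  at D: triangular load, peak 33: w₀L³/(45EI) = 1611/EI
  at E: triangular load, peak 33: 7w₀L³/(360EI) = 1410/EI
  at D: point load 162.7 at a = 3.25: Pab(L + b)/(6LEI) = 1504/EI
  at E: point load 162.7 at a = 3.25: Pab(L + a)/(6LEI) = 1074/EI
  θ_D0 = 3115/EI,  θ_E0 = 2484/EI
Flexibility coefficients: a unit moment at one end gives L/(3EI) there and L/(6EI) at the far end, so f₁₁ = f₂₂ = 4.333/EI and f₁₂ = f₂₁ = 2.167/EI.
Compatibility — zero rotation at each built-in end:
  4.333 M_D + 2.167 M_E = 3115
  2.167 M_D + 4.333 M_E = 2484
Solving the pair gives M_D = 576.3 kN·m and M_E = 285 kN·m (hogging).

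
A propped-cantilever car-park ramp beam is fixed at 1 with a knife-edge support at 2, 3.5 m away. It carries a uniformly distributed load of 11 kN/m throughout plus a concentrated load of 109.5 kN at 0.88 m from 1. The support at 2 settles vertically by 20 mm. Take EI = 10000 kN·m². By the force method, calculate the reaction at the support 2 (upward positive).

Remove the prop at 2; the released (primary) structure is a cantilever built in at 1.
Free-end deflection of the primary structure under the applied loading (downward +):
  UDL 11: wL⁴/(8EI) = 206.3/EI
  point load 109.5 at a = 0.88: Pa²(3L − a)/(6EI) = 136/EI
  δ_0 = 342.3/EI
Tip deflection under a unit load at 2: L³/(3EI) = 14.29/EI.
With EI = 10000 kN·m²: δ_0 = 0.034229 m and δ_{22} = 0.001429 m/kN.
Compatibility — the beam at 2 must follow the support down by 0.02 m: δ_0 − R_2·δ_{22} = 0.02, so R_2 = (0.034229 − 0.02)/0.001429 = 9.956 kN.

R_2 = 9.956 kN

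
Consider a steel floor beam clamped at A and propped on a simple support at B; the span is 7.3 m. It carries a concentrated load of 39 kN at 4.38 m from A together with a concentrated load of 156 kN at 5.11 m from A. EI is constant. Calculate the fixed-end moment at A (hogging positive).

Take the reaction at B as the redundant and release it; the primary structure is a cantilever fixed at A.
Downward deflection at the released point B due to the loads:
  point load 39 at a = 4.38: Pa²(3L − a)/(6EI) = 2185/EI
  point load 156 at a = 5.11: Pa²(3L − a)/(6EI) = 11399/EI
  δ_0 = 13584/EI
Flexibility coefficient — unit upward force at B: δ_{BB} = L³/(3EI) = 129.7/EI.
The prop prevents deflection at B: R_B = δ_0/δ_{BB} = 13584/129.7 = 104.8 kN.
Moment equilibrium about A: M_A = Σ(load moments about A) − R_B·L = 968 − 104.8×7.3 = 203.3 kN·m.

M_A = 203.3 kN·m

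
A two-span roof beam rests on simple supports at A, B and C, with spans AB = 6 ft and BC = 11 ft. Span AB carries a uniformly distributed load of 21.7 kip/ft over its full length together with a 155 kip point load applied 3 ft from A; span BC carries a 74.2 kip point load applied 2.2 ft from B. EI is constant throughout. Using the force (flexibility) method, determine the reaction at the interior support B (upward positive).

Release continuity at B by inserting a hinge; the redundant is the internal moment M_B. The primary structure is two simply-supported spans AB and BC.
End slopes at the hinge B, treating each span as simply supported:
  span AB: UDL 21.7: wL³/(24EI) = 195.3/EI
  span AB: point load 155 at a = 3: Pab(L + a)/(6LEI) = 348.8/EI
  span BC: point load 74.2 at a = 2.2: Pab(L + b)/(6LEI) = 431/EI
  relative rotation θ_0 = (544 + 431)/EI = 975/EI
A unit hogging moment at B produces rotation L₁/(3EI) + L₂/(3EI) = 5.667/EI.
Slope continuity at B: θ_0 = M_B·5.667/EI, so M_B = 975/5.667 = 172.1 kip·ft (hogging).
Span AB, ΣM about A with M_B applied at B: R_B^{AB}·6 = 855.6 + 172.1, so R_B^{AB} = 171.3 kip and R_A = 285.2 − 171.3 = 113.9 kip.
Span BC, ΣM about C: R_B^{BC}·11 = 653 + 172.1, so R_B^{BC} = 75 kip and R_C = 74.2 − 75 = -0.8018 kip.
R_B = 171.3 + 75 = 246.3 kip.

R_B = 246.3 kip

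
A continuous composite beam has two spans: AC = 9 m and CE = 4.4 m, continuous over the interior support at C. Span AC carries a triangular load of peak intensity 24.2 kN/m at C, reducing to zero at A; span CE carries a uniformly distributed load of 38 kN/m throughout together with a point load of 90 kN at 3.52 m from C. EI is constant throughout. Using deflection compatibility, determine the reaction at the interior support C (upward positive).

R_C = 218.3 kN

Release continuity at C by inserting a hinge; the redundant is the internal moment M_C. The primary structure is two simply-supported spans AC and CE.
Rotations at C on the released spans (each span's end-slope, ×1/EI):
  span AC: triangular load, peak 24.2: w₀L³/(45EI) = 392/EI
  span CE: UDL 38: wL³/(24EI) = 134.9/EI
  span CE: point load 90 at a = 3.52: Pab(L + b)/(6LEI) = 55.76/EI
  relative rotation θ_0 = (392 + 190.6)/EI = 582.7/EI
A unit hogging moment at C produces rotation L₁/(3EI) + L₂/(3EI) = 4.467/EI.
Compatibility: M_C·(L₁+L₂)/(3EI) = θ_0, giving M_C = 130.4 kN·m (hogging).
Span AC, ΣM about A with M_C applied at C: R_C^{AC}·9 = 653.4 + 130.4, so R_C^{AC} = 87.09 kN and R_A = 108.9 − 87.09 = 21.81 kN.
Span CE, ΣM about E: R_C^{CE}·4.4 = 447 + 130.4, so R_C^{CE} = 131.2 kN and R_E = 257.2 − 131.2 = 126 kN.
R_C = 87.09 + 131.2 = 218.3 kN.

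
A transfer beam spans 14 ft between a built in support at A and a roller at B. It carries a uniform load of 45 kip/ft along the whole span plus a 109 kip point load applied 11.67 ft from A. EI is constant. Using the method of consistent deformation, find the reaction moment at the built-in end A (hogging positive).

M_A = 1226 kip·ft

Take the reaction at B as the redundant and release it; the primary structure is a cantilever fixed at A.
Free-end deflection of the primary structure under the applied loading (downward +):
  UDL 45: wL⁴/(8EI) = 216090/EI
  point load 109 at a = 11.67: Pa²(3L − a)/(6EI) = 75039/EI
  δ_0 = 291129/EI
Flexibility coefficient — unit upward force at B: δ_{BB} = L³/(3EI) = 914.7/EI.
The prop prevents deflection at B: R_B = δ_0/δ_{BB} = 291129/914.7 = 318.3 kip.
Moment equilibrium about A: M_A = Σ(load moments about A) − R_B·L = 5682 − 318.3×14 = 1226 kip·ft.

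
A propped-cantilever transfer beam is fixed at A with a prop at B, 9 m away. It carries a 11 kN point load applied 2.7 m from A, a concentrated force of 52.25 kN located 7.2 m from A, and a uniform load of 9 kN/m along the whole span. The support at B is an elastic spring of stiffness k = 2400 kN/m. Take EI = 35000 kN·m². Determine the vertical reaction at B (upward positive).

Release the roller at B. Primary structure: cantilever fixed at A.
Primary-structure tip deflection at B by superposition:
  point load 11 at a = 2.7: Pa²(3L − a)/(6EI) = 324.8/EI
  point load 52.25 at a = 7.2: Pa²(3L − a)/(6EI) = 8939/EI
  UDL 9: wL⁴/(8EI) = 7381/EI
  δ_0 = 16644/EI
Tip deflection under a unit load at B: L³/(3EI) = 243/EI.
With EI = 35000 kN·m²: δ_0 = 0.47555 m and δ_{BB} = 0.006943 m/kN.
Compatibility — the spring shortens by R_B/k under the reaction it provides: δ_0 − R_B·δ_{BB} = R_B/k. With 1/k = 0.000417 m/kN, R_B = δ_0 / (δ_{BB} + 1/k) = 0.47555 / (0.006943 + 0.000417) = 64.62 kN.

R_B = 64.62 kN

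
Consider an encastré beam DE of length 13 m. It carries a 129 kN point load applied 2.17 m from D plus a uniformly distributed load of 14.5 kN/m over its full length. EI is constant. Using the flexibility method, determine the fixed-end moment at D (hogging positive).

M_D = 398.5 kN·m

Take the two fixed-end moments M_D, M_E as redundants; the released structure is the simple span DE.
Simple-span end rotations at D and E under the given loads:
  at D: point load 129 at a = 2.17: Pab(L + b)/(6LEI) = 926.2/EI
  at E: point load 129 at a = 2.17: Pab(L + a)/(6LEI) = 589.6/EI
  at D: UDL 14.5: wL³/(24EI) = 1327/EI
  at E: UDL 14.5: wL³/(24EI) = 1327/EI
  θ_D0 = 2254/EI,  θ_E0 = 1917/EI
Flexibility coefficients: a unit moment at one end gives L/(3EI) there and L/(6EI) at the far end, so f₁₁ = f₂₂ = 4.333/EI and f₁₂ = f₂₁ = 2.167/EI.
Compatibility — zero rotation at each built-in end:
  4.333 M_D + 2.167 M_E = 2254
  2.167 M_D + 4.333 M_E = 1917
Solving the pair gives M_D = 398.5 kN·m and M_E = 243.1 kN·m (hogging).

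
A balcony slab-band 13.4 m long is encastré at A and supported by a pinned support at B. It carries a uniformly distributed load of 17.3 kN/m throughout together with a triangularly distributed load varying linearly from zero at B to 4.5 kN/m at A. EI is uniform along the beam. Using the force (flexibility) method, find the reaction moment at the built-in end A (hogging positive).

M_A = 442.2 kN·m

Remove the prop at B; the released (primary) structure is a cantilever built in at A.
Deflection at B on the released cantilever, summing each load's contribution:
  UDL 17.3: wL⁴/(8EI) = 69723/EI
  triangular load, peak 4.5 at the fixed end: w₀L⁴/(30EI) = 4836/EI
  δ_0 = 74559/EI
Tip deflection under a unit load at B: L³/(3EI) = 802/EI.
The prop prevents deflection at B: R_B = δ_0/δ_{BB} = 74559/802 = 92.96 kN.
Moment equilibrium about A: M_A = Σ(load moments about A) − R_B·L = 1688 − 92.96×13.4 = 442.2 kN·m.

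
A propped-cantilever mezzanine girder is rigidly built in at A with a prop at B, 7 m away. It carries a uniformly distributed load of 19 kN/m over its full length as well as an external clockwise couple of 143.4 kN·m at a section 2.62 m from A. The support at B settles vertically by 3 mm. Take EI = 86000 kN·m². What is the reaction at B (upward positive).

Remove the prop at B; the released (primary) structure is a cantilever built in at A.
Free-end deflection of the primary structure under the applied loading (downward +):
  UDL 19: wL⁴/(8EI) = 5702/EI
  clockwise couple 143.4 at a = 2.62: M₀a(2L − a)/(2EI) = 2138/EI
  δ_0 = 7840/EI
Tip deflection under a unit load at B: L³/(3EI) = 114.3/EI.
With EI = 86000 kN·m²: δ_0 = 0.091165 m and δ_{BB} = 0.001329 m/kN.
Compatibility — the beam at B must follow the support down by 0.003 m: δ_0 − R_B·δ_{BB} = 0.003, so R_B = (0.091165 − 0.003)/0.001329 = 66.32 kN.

R_B = 66.32 kN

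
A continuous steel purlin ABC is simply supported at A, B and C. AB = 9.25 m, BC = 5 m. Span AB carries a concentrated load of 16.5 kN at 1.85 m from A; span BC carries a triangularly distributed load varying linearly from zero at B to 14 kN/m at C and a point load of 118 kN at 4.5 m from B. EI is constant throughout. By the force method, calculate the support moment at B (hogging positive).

M_B = 26.92 kN·m

Take M_B as the redundant. Released structure: two simple spans AB and BC with a hinge at B.
Discontinuity in slope at B on the released structure — sum the simple-span end rotations:
  span AB: point load 16.5 at a = 1.85: Pab(L + a)/(6LEI) = 45.18/EI
  span BC: triangular load, peak 14: 7w₀L³/(360EI) = 34.03/EI
  span BC: point load 118 at a = 4.5: Pab(L + b)/(6LEI) = 48.67/EI
  relative rotation θ_0 = (45.18 + 82.7)/EI = 127.9/EI
A unit hogging moment at B produces rotation L₁/(3EI) + L₂/(3EI) = 4.75/EI.
Compatibility: M_B·(L₁+L₂)/(3EI) = θ_0, giving M_B = 26.92 kN·m (hogging).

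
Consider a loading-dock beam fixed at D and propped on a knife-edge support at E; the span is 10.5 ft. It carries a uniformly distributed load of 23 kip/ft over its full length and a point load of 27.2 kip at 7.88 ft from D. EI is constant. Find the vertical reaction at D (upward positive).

R_D = 160.9 kip

Remove the prop at E; the released (primary) structure is a cantilever built in at D.
Downward deflection at the released point E due to the loads:
  UDL 23: wL⁴/(8EI) = 34946/EI
  point load 27.2 at a = 7.88: Pa²(3L − a)/(6EI) = 6649/EI
  δ_0 = 41595/EI
Flexibility coefficient — unit upward force at E: δ_{EE} = L³/(3EI) = 385.9/EI.
Compatibility at E: δ_0 − R_E·δ_{EE} = 0, so R_E = 41595/385.9 = 107.8 kip.
Vertical equilibrium: R_D = ΣP − R_E = 268.7 − 107.8 = 160.9 kip.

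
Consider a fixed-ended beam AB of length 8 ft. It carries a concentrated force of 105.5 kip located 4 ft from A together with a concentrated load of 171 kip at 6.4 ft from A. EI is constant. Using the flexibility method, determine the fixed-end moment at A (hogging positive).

Take the two fixed-end moments M_A, M_B as redundants; the released structure is the simple span AB.
End rotations of the released simple span under the applied load (×1/EI):
  at A: point load 105.5 at a = 4: Pab(L + b)/(6LEI) = 422/EI
  at B: point load 105.5 at a = 4: Pab(L + a)/(6LEI) = 422/EI
  at A: point load 171 at a = 6.4: Pab(L + b)/(6LEI) = 350.2/EI
  at B: point load 171 at a = 6.4: Pab(L + a)/(6LEI) = 525.3/EI
  θ_A0 = 772.2/EI,  θ_B0 = 947.3/EI
Flexibility coefficients: a unit moment at one end gives L/(3EI) there and L/(6EI) at the far end, so f₁₁ = f₂₂ = 2.667/EI and f₁₂ = f₂₁ = 1.333/EI.
Compatibility — zero rotation at each built-in end:
  2.667 M_A + 1.333 M_B = 772.2
  1.333 M_A + 2.667 M_B = 947.3
Solving the pair gives M_A = 149.3 kip·ft and M_B = 280.6 kip·ft (hogging).

M_A = 149.3 kip·ft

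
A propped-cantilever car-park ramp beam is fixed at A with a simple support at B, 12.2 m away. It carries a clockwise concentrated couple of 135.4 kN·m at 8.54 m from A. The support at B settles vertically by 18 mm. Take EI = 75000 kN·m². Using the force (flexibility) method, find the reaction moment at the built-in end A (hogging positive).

Release the roller at B. Primary structure: cantilever fixed at A.
Downward deflection at the released point B due to the loads:
  clockwise couple 135.4 at a = 8.54: M₀a(2L − a)/(2EI) = 9170/EI
Tip deflection under a unit load at B: L³/(3EI) = 605.3/EI.
With EI = 75000 kN·m²: δ_0 = 0.12226 m and δ_{BB} = 0.00807 m/kN.
Compatibility — the beam at B must follow the support down by 0.018 m: δ_0 − R_B·δ_{BB} = 0.018, so R_B = (0.12226 − 0.018)/0.00807 = 12.92 kN.
Moment equilibrium about A: M_A = Σ(load moments about A) − R_B·L = 135.4 − 12.92×12.2 = -22.21 kN·m.

M_A = -22.21 kN·m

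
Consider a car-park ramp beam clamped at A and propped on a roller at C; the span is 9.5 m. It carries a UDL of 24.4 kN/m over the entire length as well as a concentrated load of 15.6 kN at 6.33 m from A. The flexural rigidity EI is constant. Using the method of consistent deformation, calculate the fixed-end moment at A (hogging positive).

Release the roller at C. Primary structure: cantilever fixed at A.
Downward deflection at the released point C due to the loads:
  UDL 24.4: wL⁴/(8EI) = 24842/EI
  point load 15.6 at a = 6.33: Pa²(3L − a)/(6EI) = 2310/EI
  δ_0 = 27152/EI
Flexibility coefficient — unit upward force at C: δ_{CC} = L³/(3EI) = 285.8/EI.
The prop prevents deflection at C: R_C = δ_0/δ_{CC} = 27152/285.8 = 95.01 kN.
Moment equilibrium about A: M_A = Σ(load moments about A) − R_C·L = 1200 − 95.01×9.5 = 297.2 kN·m.

M_A = 297.2 kN·m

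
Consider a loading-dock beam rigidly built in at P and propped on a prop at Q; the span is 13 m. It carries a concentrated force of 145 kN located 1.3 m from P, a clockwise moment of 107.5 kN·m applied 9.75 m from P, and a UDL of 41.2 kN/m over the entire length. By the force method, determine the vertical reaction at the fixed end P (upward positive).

Take the reaction at Q as the redundant and release it; the primary structure is a cantilever fixed at P.
Deflection at Q on the released cantilever, summing each load's contribution:
  point load 145 at a = 1.3: Pa²(3L − a)/(6EI) = 1540/EI
  clockwise couple 107.5 at a = 9.75: M₀a(2L − a)/(2EI) = 8516/EI
  UDL 41.2: wL⁴/(8EI) = 147089/EI
  δ_0 = 157145/EI
Tip deflection under a unit load at Q: L³/(3EI) = 732.3/EI.
Compatibility at Q: δ_0 − R_Q·δ_{QQ} = 0, so R_Q = 157145/732.3 = 214.6 kN.
Vertical equilibrium: R_P = ΣP − R_Q = 680.6 − 214.6 = 466 kN.

R_P = 466 kN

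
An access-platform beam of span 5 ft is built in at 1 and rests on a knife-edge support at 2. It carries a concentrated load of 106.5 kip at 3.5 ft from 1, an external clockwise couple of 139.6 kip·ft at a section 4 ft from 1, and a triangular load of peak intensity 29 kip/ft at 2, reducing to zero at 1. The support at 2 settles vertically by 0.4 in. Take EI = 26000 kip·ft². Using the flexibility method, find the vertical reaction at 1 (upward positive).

R_1 = 59.71 kip

Release the roller at 2. Primary structure: cantilever fixed at 1.
Primary-structure tip deflection at 2 by superposition:
  point load 106.5 at a = 3.5: Pa²(3L − a)/(6EI) = 2501/EI
  clockwise couple 139.6 at a = 4: M₀a(2L − a)/(2EI) = 1675/EI
  triangular load, peak 29 at the free end: 11w₀L⁴/(120EI) = 1661/EI
  δ_0 = 5837/EI
Tip deflection under a unit load at 2: L³/(3EI) = 41.67/EI.
With EI = 26000 kip·ft²: δ_0 = 0.22451 ft and δ_{22} = 0.001603 ft/kip.
Compatibility — the beam at 2 must follow the support down by 0.03333 ft: δ_0 − R_2·δ_{22} = 0.03333, so R_2 = (0.22451 − 0.03333)/0.001603 = 119.3 kip.
Vertical equilibrium: R_1 = ΣP − R_2 = 179 − 119.3 = 59.71 kip.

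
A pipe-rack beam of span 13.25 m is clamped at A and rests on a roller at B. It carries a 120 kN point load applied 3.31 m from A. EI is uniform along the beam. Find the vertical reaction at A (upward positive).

R_A = 109.7 kN

Take the reaction at B as the redundant and release it; the primary structure is a cantilever fixed at A.
Downward deflection at the released point B due to the loads:
  point load 120 at a = 3.31: Pa²(3L − a)/(6EI) = 7985/EI
Tip deflection under a unit load at B: L³/(3EI) = 775.4/EI.
Compatibility at B: δ_0 − R_B·δ_{BB} = 0, so R_B = 7985/775.4 = 10.3 kN.
Vertical equilibrium: R_A = ΣP − R_B = 120 − 10.3 = 109.7 kN.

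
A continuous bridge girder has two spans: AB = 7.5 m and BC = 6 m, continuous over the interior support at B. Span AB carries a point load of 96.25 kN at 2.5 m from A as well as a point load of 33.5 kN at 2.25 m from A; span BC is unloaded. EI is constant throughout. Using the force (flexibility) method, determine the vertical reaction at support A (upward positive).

Take M_B as the redundant. Released structure: two simple spans AB and BC with a hinge at B.
Rotations at B on the released spans (each span's end-slope, ×1/EI):
  span AB: point load 96.25 at a = 2.5: Pab(L + a)/(6LEI) = 267.4/EI
  span AB: point load 33.5 at a = 2.25: Pab(L + a)/(6LEI) = 85.74/EI
  relative rotation θ_0 = (353.1 + 0)/EI = 353.1/EI
A unit hogging moment at B produces rotation L₁/(3EI) + L₂/(3EI) = 4.5/EI.
Slope continuity at B: θ_0 = M_B·4.5/EI, so M_B = 353.1/4.5 = 78.47 kN·m (hogging).
Span AB, ΣM about A with M_B applied at B: R_B^{AB}·7.5 = 316 + 78.47, so R_B^{AB} = 52.6 kN and R_A = 129.8 − 52.6 = 77.15 kN.

R_A = 77.15 kN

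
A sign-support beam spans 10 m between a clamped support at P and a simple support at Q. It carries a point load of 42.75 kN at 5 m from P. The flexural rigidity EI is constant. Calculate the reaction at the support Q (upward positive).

Release the roller at Q. Primary structure: cantilever fixed at P.
Primary-structure tip deflection at Q by superposition:
  point load 42.75 at a = 5: Pa²(3L − a)/(6EI) = 4453/EI
Tip deflection under a unit load at Q: L³/(3EI) = 333.3/EI.
The prop prevents deflection at Q: R_Q = δ_0/δ_{QQ} = 4453/333.3 = 13.36 kN.

R_Q = 13.36 kN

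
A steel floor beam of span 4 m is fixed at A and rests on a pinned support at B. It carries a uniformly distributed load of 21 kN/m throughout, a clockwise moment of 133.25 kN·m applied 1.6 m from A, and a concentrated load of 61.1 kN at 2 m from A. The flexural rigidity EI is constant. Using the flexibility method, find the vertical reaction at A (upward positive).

R_A = 62.53 kN

Take the reaction at B as the redundant and release it; the primary structure is a cantilever fixed at A.
Deflection at B on the released cantilever, summing each load's contribution:
  UDL 21: wL⁴/(8EI) = 672/EI
  clockwise couple 133.25 at a = 1.6: M₀a(2L − a)/(2EI) = 682.2/EI
  point load 61.1 at a = 2: Pa²(3L − a)/(6EI) = 407.3/EI
  δ_0 = 1762/EI
Tip deflection under a unit load at B: L³/(3EI) = 21.33/EI.
The prop prevents deflection at B: R_B = δ_0/δ_{BB} = 1762/21.33 = 82.57 kN.
Vertical equilibrium: R_A = ΣP − R_B = 145.1 − 82.57 = 62.53 kN.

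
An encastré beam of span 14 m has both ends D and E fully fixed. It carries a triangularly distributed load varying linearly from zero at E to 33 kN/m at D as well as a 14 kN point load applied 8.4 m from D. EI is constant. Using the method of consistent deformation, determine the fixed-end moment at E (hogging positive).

M_E = 243.8 kN·m

Take the two fixed-end moments M_D, M_E as redundants; the released structure is the simple span DE.
On the primary (simply-supported) span, the end slopes from the loading are:
  at D: triangular load, peak 33: w₀L³/(45EI) = 2012/EI
  at E: triangular load, peak 33: 7w₀L³/(360EI) = 1761/EI
  at D: point load 14 at a = 8.4: Pab(L + b)/(6LEI) = 153.7/EI
  at E: point load 14 at a = 8.4: Pab(L + a)/(6LEI) = 175.6/EI
  θ_D0 = 2166/EI,  θ_E0 = 1936/EI
Flexibility coefficients: a unit moment at one end gives L/(3EI) there and L/(6EI) at the far end, so f₁₁ = f₂₂ = 4.667/EI and f₁₂ = f₂₁ = 2.333/EI.
Compatibility — zero rotation at each built-in end:
  4.667 M_D + 2.333 M_E = 2166
  2.333 M_D + 4.667 M_E = 1936
Solving the pair gives M_D = 342.2 kN·m and M_E = 243.8 kN·m (hogging).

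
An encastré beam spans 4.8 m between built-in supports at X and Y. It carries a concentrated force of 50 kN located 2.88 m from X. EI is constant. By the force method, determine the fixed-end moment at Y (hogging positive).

M_Y = 34.56 kN·m

Release both end moments; the primary structure is a simply-supported span XY with redundants M_X and M_Y.
Simple-span end rotations at X and Y under the given loads:
  at X: point load 50 at a = 2.88: Pab(L + b)/(6LEI) = 64.51/EI
  at Y: point load 50 at a = 2.88: Pab(L + a)/(6LEI) = 73.73/EI
  θ_X0 = 64.51/EI,  θ_Y0 = 73.73/EI
Flexibility coefficients: a unit moment at one end gives L/(3EI) there and L/(6EI) at the far end, so f₁₁ = f₂₂ = 1.6/EI and f₁₂ = f₂₁ = 0.8/EI.
Compatibility — zero rotation at each built-in end:
  1.6 M_X + 0.8 M_Y = 64.51
  0.8 M_X + 1.6 M_Y = 73.73
Solving the pair gives M_X = 23.04 kN·m and M_Y = 34.56 kN·m (hogging).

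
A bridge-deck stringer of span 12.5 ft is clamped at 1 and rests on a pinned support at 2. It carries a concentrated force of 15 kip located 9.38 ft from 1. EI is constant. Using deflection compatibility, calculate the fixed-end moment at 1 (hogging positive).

M_1 = 21.94 kip·ft

Release the roller at 2. Primary structure: cantilever fixed at 1.
Primary-structure tip deflection at 2 by superposition:
  point load 15 at a = 9.38: Pa²(3L − a)/(6EI) = 6185/EI
Flexibility coefficient — unit upward force at 2: δ_{22} = L³/(3EI) = 651/EI.
Compatibility at 2: δ_0 − R_2·δ_{22} = 0, so R_2 = 6185/651 = 9.501 kip.
Moment equilibrium about 1: M_1 = Σ(load moments about 1) − R_2·L = 140.7 − 9.501×12.5 = 21.94 kip·ft.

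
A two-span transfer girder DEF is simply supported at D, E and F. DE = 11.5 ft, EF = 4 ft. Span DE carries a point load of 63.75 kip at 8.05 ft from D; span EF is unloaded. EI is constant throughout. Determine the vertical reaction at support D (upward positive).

Insert a hinge at E; M_E is the redundant, and each span becomes simply supported.
Discontinuity in slope at E on the released structure — sum the simple-span end rotations:
  span DE: point load 63.75 at a = 8.05: Pab(L + a)/(6LEI) = 501.6/EI
  relative rotation θ_0 = (501.6 + 0)/EI = 501.6/EI
A unit hogging moment at E produces rotation L₁/(3EI) + L₂/(3EI) = 5.167/EI.
Compatibility: M_E·(L₁+L₂)/(3EI) = θ_0, giving M_E = 97.09 kip·ft (hogging).
Span DE, ΣM about D with M_E applied at E: R_E^{DE}·11.5 = 513.2 + 97.09, so R_E^{DE} = 53.07 kip and R_D = 63.75 − 53.07 = 10.68 kip.

R_D = 10.68 kip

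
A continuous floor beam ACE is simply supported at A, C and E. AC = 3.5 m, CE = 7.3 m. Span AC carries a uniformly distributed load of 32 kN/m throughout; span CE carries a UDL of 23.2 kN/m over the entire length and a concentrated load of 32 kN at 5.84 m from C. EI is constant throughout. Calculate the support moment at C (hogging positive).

M_C = 135.5 kN·m

Insert a hinge at C; M_C is the redundant, and each span becomes simply supported.
End slopes at the hinge C, treating each span as simply supported:
  span AC: UDL 32: wL³/(24EI) = 57.17/EI
  span CE: UDL 23.2: wL³/(24EI) = 376/EI
  span CE: point load 32 at a = 5.84: Pab(L + b)/(6LEI) = 54.57/EI
  relative rotation θ_0 = (57.17 + 430.6)/EI = 487.8/EI
A unit hogging moment at C produces rotation L₁/(3EI) + L₂/(3EI) = 3.6/EI.
Compatibility: M_C·(L₁+L₂)/(3EI) = θ_0, giving M_C = 135.5 kN·m (hogging).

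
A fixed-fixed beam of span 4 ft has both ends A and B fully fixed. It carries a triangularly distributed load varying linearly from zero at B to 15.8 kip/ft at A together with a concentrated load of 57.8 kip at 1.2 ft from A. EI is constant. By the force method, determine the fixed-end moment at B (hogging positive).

M_B = 22.99 kip·ft

Take the two fixed-end moments M_A, M_B as redundants; the released structure is the simple span AB.
On the primary (simply-supported) span, the end slopes from the loading are:
  at A: triangular load, peak 15.8: w₀L³/(45EI) = 22.47/EI
  at B: triangular load, peak 15.8: 7w₀L³/(360EI) = 19.66/EI
  at A: point load 57.8 at a = 1.2: Pab(L + b)/(6LEI) = 55.03/EI
  at B: point load 57.8 at a = 1.2: Pab(L + a)/(6LEI) = 42.08/EI
  θ_A0 = 77.5/EI,  θ_B0 = 61.74/EI
Flexibility coefficients: a unit moment at one end gives L/(3EI) there and L/(6EI) at the far end, so f₁₁ = f₂₂ = 1.333/EI and f₁₂ = f₂₁ = 0.6667/EI.
Compatibility — zero rotation at each built-in end:
  1.333 M_A + 0.6667 M_B = 77.5
  0.6667 M_A + 1.333 M_B = 61.74
Solving the pair gives M_A = 46.63 kip·ft and M_B = 22.99 kip·ft (hogging).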